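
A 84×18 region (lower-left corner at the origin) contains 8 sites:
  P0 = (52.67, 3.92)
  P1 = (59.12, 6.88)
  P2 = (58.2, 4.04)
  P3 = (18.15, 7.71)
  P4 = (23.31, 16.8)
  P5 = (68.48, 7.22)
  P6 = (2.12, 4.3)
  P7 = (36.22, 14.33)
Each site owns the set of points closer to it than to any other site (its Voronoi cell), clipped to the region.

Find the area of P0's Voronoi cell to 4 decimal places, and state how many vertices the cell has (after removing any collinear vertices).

1. box [0,84]×[0,18]: [(0, 0) (84, 0) (84, 18) (0, 18)]
2. ⊥bis P0·P1 via (55.895,5.4): [(0, 0) (58.3731, 0) (50.1127, 18) (0, 18)]  |A|=976.3723
3. ⊥bis P0·P2 via (55.435,3.98): [(0, 0) (55.5214, 0) (55.3798, 6.5226) (50.1127, 18) (0, 18)]  |A|=967.0718
4. ⊥bis P0·P3 via (35.41,5.815): [(34.7716, 0) (55.5214, 0) (55.3798, 6.5226) (50.1127, 18) (36.7478, 18)]  |A|=323.3975
5. ⊥bis P0·P4 via (37.99,10.36): [(35.2143, 4.0329) (34.7716, 0) (55.5214, 0) (55.3798, 6.5226) (50.1127, 18) (41.3416, 18)]  |A|=291.3164
6. ⊥bis P0·P5 via (60.575,5.57): [(35.2143, 4.0329) (34.7716, 0) (55.5214, 0) (55.3798, 6.5226) (50.1127, 18) (41.3416, 18)]  |A|=291.3164
7. ⊥bis P0·P6 via (27.395,4.11): [(35.2143, 4.0329) (34.7716, 0) (55.5214, 0) (55.3798, 6.5226) (50.1127, 18) (41.3416, 18)]  |A|=291.3164
8. ⊥bis P0·P7 via (44.445,9.125): [(38.6705, 0) (55.5214, 0) (55.3798, 6.5226) (50.1127, 18) (50.0613, 18)]  |A|=168.4857
9. canonical 5-gon: [(38.6705, 0) (55.5214, 0) (55.3798, 6.5226) (50.1127, 18) (50.0613, 18)]
10. shoelace: 168.4857

Area of P0's cell: 168.4857 (5 vertices)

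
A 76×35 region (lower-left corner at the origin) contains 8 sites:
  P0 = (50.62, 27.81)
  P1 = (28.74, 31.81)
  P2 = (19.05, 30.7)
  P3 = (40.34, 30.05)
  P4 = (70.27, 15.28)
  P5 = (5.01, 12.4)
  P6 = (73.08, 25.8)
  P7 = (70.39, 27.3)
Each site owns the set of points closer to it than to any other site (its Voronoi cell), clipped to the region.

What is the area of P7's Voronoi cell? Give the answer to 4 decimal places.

Area of P7's cell: 165.2832

1. box [0,76]×[0,35]: [(0, 0) (76, 0) (76, 35) (0, 35)]
2. ⊥bis P7·P0 via (60.505,27.555): [(59.7942, 0) (76, 0) (76, 35) (60.6971, 35)]  |A|=551.4035
3. ⊥bis P7·P1 via (49.565,29.555): [(59.7942, 0) (76, 0) (76, 35) (60.6971, 35)]  |A|=551.4035
4. ⊥bis P7·P2 via (44.72,29): [(59.7942, 0) (76, 0) (76, 35) (60.6971, 35)]  |A|=551.4035
5. ⊥bis P7·P3 via (55.365,28.675): [(59.7942, 0) (76, 0) (76, 35) (60.6971, 35)]  |A|=551.4035
6. ⊥bis P7·P4 via (70.33,21.29): [(60.346, 21.3897) (76, 21.2334) (76, 35) (60.6971, 35)]  |A|=211.8906
7. ⊥bis P7·P5 via (37.7,19.85): [(60.346, 21.3897) (76, 21.2334) (76, 35) (60.6971, 35)]  |A|=211.8906
8. ⊥bis P7·P6 via (71.735,26.55): [(60.346, 21.3897) (68.8104, 21.3052) (76, 34.1986) (76, 35) (60.6971, 35)]  |A|=165.2832
9. canonical 5-gon: [(60.346, 21.3897) (68.8104, 21.3052) (76, 34.1986) (76, 35) (60.6971, 35)]
10. shoelace: 165.2832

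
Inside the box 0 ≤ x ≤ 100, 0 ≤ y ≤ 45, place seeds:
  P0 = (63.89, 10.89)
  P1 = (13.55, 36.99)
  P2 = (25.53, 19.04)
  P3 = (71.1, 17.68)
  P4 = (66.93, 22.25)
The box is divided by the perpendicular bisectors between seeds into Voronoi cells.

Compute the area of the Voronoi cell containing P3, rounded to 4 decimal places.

Area of P3's cell: 988.7625

1. box [0,100]×[0,45]: [(0, 0) (100, 0) (100, 45) (0, 45)]
2. ⊥bis P3·P0 via (67.495,14.285): [(80.9479, 0) (100, 0) (100, 45) (38.5692, 45)]  |A|=1810.8655
3. ⊥bis P3·P1 via (42.325,27.335): [(45.7086, 37.4191) (80.9479, 0) (100, 0) (100, 45) (48.2522, 45)]  |A|=1774.1625
4. ⊥bis P3·P2 via (48.315,18.36): [(48.7863, 34.151) (80.9479, 0) (100, 0) (100, 45) (49.11, 45)]  |A|=1753.6867
5. ⊥bis P3·P4 via (69.015,19.965): [(65.3206, 16.5939) (80.9479, 0) (100, 0) (100, 45) (96.4514, 45)]  |A|=988.7625
6. canonical 5-gon: [(65.3206, 16.5939) (80.9479, 0) (100, 0) (100, 45) (96.4514, 45)]
7. shoelace: 988.7625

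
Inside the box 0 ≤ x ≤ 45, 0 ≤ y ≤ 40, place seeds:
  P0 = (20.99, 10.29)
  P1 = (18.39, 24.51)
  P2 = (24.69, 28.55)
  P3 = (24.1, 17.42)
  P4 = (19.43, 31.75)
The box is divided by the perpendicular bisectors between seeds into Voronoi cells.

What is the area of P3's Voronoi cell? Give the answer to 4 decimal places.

Area of P3's cell: 329.9474

1. box [0,45]×[0,40]: [(0, 0) (45, 0) (45, 40) (0, 40)]
2. ⊥bis P3·P0 via (22.545,13.855): [(0, 23.6888) (45, 4.0605) (45, 40) (0, 40)]  |A|=1175.6417
3. ⊥bis P3·P1 via (21.245,20.965): [(15.975, 16.7207) (45, 4.0605) (45, 40) (44.8804, 40)]  |A|=522.9649
4. ⊥bis P3·P2 via (24.395,22.985): [(23.7928, 23.0169) (15.975, 16.7207) (45, 4.0605) (45, 21.8927)]  |A|=329.9474
5. ⊥bis P3·P4 via (21.765,24.585): [(23.7928, 23.0169) (15.975, 16.7207) (45, 4.0605) (45, 21.8927)]  |A|=329.9474
6. canonical 4-gon: [(23.7928, 23.0169) (15.975, 16.7207) (45, 4.0605) (45, 21.8927)]
7. shoelace: 329.9474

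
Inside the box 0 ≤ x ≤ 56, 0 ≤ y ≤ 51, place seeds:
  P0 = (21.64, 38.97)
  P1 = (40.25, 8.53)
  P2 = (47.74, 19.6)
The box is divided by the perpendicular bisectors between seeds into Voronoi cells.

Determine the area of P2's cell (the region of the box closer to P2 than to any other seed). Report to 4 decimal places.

Area of P2's cell: 651.2474

1. box [0,56]×[0,51]: [(0, 0) (56, 0) (56, 51) (0, 51)]
2. ⊥bis P2·P0 via (34.69,29.285): [(12.9563, 0) (56, 0) (56, 51) (50.8057, 51)]  |A|=1230.0701
3. ⊥bis P2·P1 via (43.995,14.065): [(30.2809, 23.344) (56, 5.9424) (56, 51) (50.8057, 51)]  |A|=651.2474
4. canonical 4-gon: [(30.2809, 23.344) (56, 5.9424) (56, 51) (50.8057, 51)]
5. shoelace: 651.2474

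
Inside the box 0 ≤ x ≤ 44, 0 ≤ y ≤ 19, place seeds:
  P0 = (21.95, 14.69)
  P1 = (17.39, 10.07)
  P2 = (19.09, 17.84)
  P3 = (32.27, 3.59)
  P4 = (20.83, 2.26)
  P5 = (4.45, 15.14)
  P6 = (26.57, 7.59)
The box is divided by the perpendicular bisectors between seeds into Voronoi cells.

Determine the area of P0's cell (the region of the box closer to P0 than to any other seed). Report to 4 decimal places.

1. box [0,44]×[0,19]: [(0, 0) (44, 0) (44, 19) (0, 19)]
2. ⊥bis P0·P1 via (19.67,12.38): [(32.2129, 0) (44, 0) (44, 19) (12.9629, 19)]  |A|=406.83
3. ⊥bis P0·P2 via (20.52,16.265): [(18.0271, 14.0016) (32.2129, 0) (44, 0) (44, 19) (23.5323, 19)]  |A|=380.4148
4. ⊥bis P0·P3 via (27.11,9.14): [(18.0271, 14.0016) (24.9692, 7.1496) (37.7152, 19) (23.5323, 19)]  |A|=120.247
5. ⊥bis P0·P4 via (21.39,8.475): [(18.0271, 14.0016) (23.8511, 8.2532) (25.9526, 8.0639) (37.7152, 19) (23.5323, 19)]  |A|=119.1932
6. ⊥bis P0·P5 via (13.2,14.915): [(18.0271, 14.0016) (23.8511, 8.2532) (25.9526, 8.0639) (37.7152, 19) (23.5323, 19)]  |A|=119.1932
7. ⊥bis P0·P6 via (24.26,11.14): [(18.0271, 14.0016) (22.2509, 9.8326) (36.3392, 19) (23.5323, 19)]  |A|=80.7343
8. canonical 4-gon: [(18.0271, 14.0016) (22.2509, 9.8326) (36.3392, 19) (23.5323, 19)]
9. shoelace: 80.7343

Area of P0's cell: 80.7343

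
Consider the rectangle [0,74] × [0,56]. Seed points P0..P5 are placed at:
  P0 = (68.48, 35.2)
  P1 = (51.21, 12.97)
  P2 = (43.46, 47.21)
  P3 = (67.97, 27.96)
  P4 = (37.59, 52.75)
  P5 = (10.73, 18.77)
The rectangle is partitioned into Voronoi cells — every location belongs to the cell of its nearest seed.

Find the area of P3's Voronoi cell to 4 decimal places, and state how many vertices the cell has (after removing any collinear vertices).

Area of P3's cell: 339.6853 (4 vertices)

1. box [0,74]×[0,56]: [(0, 0) (74, 0) (74, 56) (0, 56)]
2. ⊥bis P3·P0 via (68.225,31.58): [(0, 36.3859) (0, 0) (74, 0) (74, 31.1732)]  |A|=2499.6868
3. ⊥bis P3·P1 via (59.59,20.465): [(48.3998, 32.9765) (74, 4.3535) (74, 31.1732)]  |A|=343.295
4. ⊥bis P3·P2 via (55.715,37.585): [(51.9018, 32.7298) (50.3676, 30.7764) (74, 4.3535) (74, 31.1732)]  |A|=339.6853
5. ⊥bis P3·P4 via (52.78,40.355): [(51.9018, 32.7298) (50.3676, 30.7764) (74, 4.3535) (74, 31.1732)]  |A|=339.6853
6. ⊥bis P3·P5 via (39.35,23.365): [(51.9018, 32.7298) (50.3676, 30.7764) (74, 4.3535) (74, 31.1732)]  |A|=339.6853
7. canonical 4-gon: [(51.9018, 32.7298) (50.3676, 30.7764) (74, 4.3535) (74, 31.1732)]
8. shoelace: 339.6853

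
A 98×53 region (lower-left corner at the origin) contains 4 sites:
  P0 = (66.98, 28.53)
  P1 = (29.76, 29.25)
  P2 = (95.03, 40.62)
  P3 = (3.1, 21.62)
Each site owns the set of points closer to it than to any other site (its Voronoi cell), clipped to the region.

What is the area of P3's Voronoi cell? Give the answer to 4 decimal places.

Area of P3's cell: 854.6356

1. box [0,98]×[0,53]: [(0, 0) (98, 0) (98, 53) (0, 53)]
2. ⊥bis P3·P0 via (35.04,25.075): [(0, 0) (37.7524, 0) (32.0193, 53) (0, 53)]  |A|=1848.9503
3. ⊥bis P3·P1 via (16.43,25.435): [(0, 0) (23.7094, 0) (8.541, 53) (0, 53)]  |A|=854.6356
4. ⊥bis P3·P2 via (49.065,31.12): [(0, 0) (23.7094, 0) (8.541, 53) (0, 53)]  |A|=854.6356
5. canonical 4-gon: [(0, 0) (23.7094, 0) (8.541, 53) (0, 53)]
6. shoelace: 854.6356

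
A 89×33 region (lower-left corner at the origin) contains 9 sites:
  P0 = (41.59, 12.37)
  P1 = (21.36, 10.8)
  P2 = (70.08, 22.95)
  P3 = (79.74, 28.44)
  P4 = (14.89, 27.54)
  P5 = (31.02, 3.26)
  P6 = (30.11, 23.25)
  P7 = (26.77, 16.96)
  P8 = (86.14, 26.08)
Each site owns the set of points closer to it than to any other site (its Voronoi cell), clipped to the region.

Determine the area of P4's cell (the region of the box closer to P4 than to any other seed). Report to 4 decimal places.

1. box [0,89]×[0,33]: [(0, 0) (89, 0) (89, 33) (0, 33)]
2. ⊥bis P4·P0 via (28.24,19.955): [(0, 0) (16.9023, 0) (35.6517, 33) (0, 33)]  |A|=867.1407
3. ⊥bis P4·P1 via (18.125,19.17): [(0, 12.1647) (30.5147, 23.9586) (35.6517, 33) (0, 33)]  |A|=479.062
4. ⊥bis P4·P2 via (42.485,25.245): [(0, 12.1647) (30.5147, 23.9586) (35.6517, 33) (0, 33)]  |A|=479.062
5. ⊥bis P4·P3 via (47.315,27.99): [(0, 12.1647) (30.5147, 23.9586) (35.6517, 33) (0, 33)]  |A|=479.062
6. ⊥bis P4·P5 via (22.955,15.4): [(0, 12.1647) (30.5147, 23.9586) (35.6517, 33) (0, 33)]  |A|=479.062
7. ⊥bis P4·P6 via (22.5,25.395): [(0, 12.1647) (21.0658, 20.3066) (24.6436, 33) (0, 33)]  |A|=375.8611
8. ⊥bis P4·P7 via (20.83,22.25): [(0, 12.1647) (18.0671, 19.1476) (21.9764, 23.5372) (24.6436, 33) (0, 33)]  |A|=371.5451
9. ⊥bis P4·P8 via (50.515,26.81): [(0, 12.1647) (18.0671, 19.1476) (21.9764, 23.5372) (24.6436, 33) (0, 33)]  |A|=371.5451
10. canonical 5-gon: [(0, 12.1647) (18.0671, 19.1476) (21.9764, 23.5372) (24.6436, 33) (0, 33)]
11. shoelace: 371.5451

Area of P4's cell: 371.5451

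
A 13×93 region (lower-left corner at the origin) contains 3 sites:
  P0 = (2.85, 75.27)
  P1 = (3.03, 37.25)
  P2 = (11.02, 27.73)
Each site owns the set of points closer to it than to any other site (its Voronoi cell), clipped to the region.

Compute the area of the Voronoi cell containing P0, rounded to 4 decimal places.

1. box [0,13]×[0,93]: [(0, 0) (13, 0) (13, 93) (0, 93)]
2. ⊥bis P0·P1 via (2.94,56.26): [(0, 56.2461) (13, 56.3076) (13, 93) (0, 93)]  |A|=477.4009
3. ⊥bis P0·P2 via (6.935,51.5): [(0, 56.2461) (13, 56.3076) (13, 93) (0, 93)]  |A|=477.4009
4. canonical 4-gon: [(0, 56.2461) (13, 56.3076) (13, 93) (0, 93)]
5. shoelace: 477.4009

Area of P0's cell: 477.4009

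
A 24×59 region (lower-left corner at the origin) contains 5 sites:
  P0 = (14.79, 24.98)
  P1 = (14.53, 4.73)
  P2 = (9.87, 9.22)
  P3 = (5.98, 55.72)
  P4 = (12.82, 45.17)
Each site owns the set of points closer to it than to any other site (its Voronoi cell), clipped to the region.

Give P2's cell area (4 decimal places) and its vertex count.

Area of P2's cell: 247.1823 (4 vertices)

1. box [0,24]×[0,59]: [(0, 0) (24, 0) (24, 59) (0, 59)]
2. ⊥bis P2·P0 via (12.33,17.1): [(0, 20.9492) (0, 0) (24, 0) (24, 13.4568)]  |A|=412.8725
3. ⊥bis P2·P1 via (12.2,6.975): [(19.7298, 14.7899) (0, 20.9492) (0, 0) (5.4795, 0)]  |A|=247.1823
4. ⊥bis P2·P3 via (7.925,32.47): [(19.7298, 14.7899) (0, 20.9492) (0, 0) (5.4795, 0)]  |A|=247.1823
5. ⊥bis P2·P4 via (11.345,27.195): [(19.7298, 14.7899) (0, 20.9492) (0, 0) (5.4795, 0)]  |A|=247.1823
6. canonical 4-gon: [(19.7298, 14.7899) (0, 20.9492) (0, 0) (5.4795, 0)]
7. shoelace: 247.1823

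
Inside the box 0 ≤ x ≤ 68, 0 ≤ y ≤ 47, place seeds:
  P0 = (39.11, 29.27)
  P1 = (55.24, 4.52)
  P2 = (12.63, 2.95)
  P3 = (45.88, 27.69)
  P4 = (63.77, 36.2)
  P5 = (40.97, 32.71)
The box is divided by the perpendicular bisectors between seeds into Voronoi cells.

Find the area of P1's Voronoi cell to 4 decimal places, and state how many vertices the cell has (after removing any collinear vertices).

Area of P1's cell: 532.6451 (6 vertices)

1. box [0,68]×[0,47]: [(0, 0) (68, 0) (68, 47) (0, 47)]
2. ⊥bis P1·P0 via (47.175,16.895): [(21.2512, 0) (68, 0) (68, 30.467)]  |A|=712.1484
3. ⊥bis P1·P2 via (33.935,3.735): [(33.772, 8.16) (34.0726, 0) (68, 0) (68, 30.467)]  |A|=659.8369
4. ⊥bis P1·P3 via (50.56,16.105): [(38.4667, 11.2197) (33.772, 8.16) (34.0726, 0) (68, 0) (68, 23.1502)]  |A|=551.793
5. ⊥bis P1·P4 via (59.505,20.36): [(60.4578, 20.1034) (38.4667, 11.2197) (33.772, 8.16) (34.0726, 0) (68, 0) (68, 18.0727)]  |A|=532.6451
6. ⊥bis P1·P5 via (48.105,18.615): [(60.4578, 20.1034) (38.4667, 11.2197) (33.772, 8.16) (34.0726, 0) (68, 0) (68, 18.0727)]  |A|=532.6451
7. canonical 6-gon: [(60.4578, 20.1034) (38.4667, 11.2197) (33.772, 8.16) (34.0726, 0) (68, 0) (68, 18.0727)]
8. shoelace: 532.6451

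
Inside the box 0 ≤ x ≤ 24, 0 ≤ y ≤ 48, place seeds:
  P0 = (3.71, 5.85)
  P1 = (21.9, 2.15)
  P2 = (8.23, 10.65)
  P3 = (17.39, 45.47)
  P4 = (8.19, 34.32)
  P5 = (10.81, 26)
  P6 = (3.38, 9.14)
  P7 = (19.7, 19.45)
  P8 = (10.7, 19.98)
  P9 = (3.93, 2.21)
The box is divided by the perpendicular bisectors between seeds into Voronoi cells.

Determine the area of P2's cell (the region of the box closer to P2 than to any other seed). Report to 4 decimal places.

Area of P2's cell: 107.0197

1. box [0,24]×[0,48]: [(0, 0) (24, 0) (24, 48) (0, 48)]
2. ⊥bis P2·P0 via (5.97,8.25): [(0, 13.8718) (14.7311, 0) (24, 0) (24, 48) (0, 48)]  |A|=1049.8272
3. ⊥bis P2·P1 via (15.065,6.4): [(0, 13.8718) (12.4318, 2.1652) (24, 20.7696) (24, 48) (0, 48)]  |A|=919.6593
4. ⊥bis P2·P3 via (12.81,28.06): [(0, 31.4299) (0, 13.8718) (12.4318, 2.1652) (24, 20.7696) (24, 25.1163)]  |A|=446.2133
5. ⊥bis P2·P4 via (8.21,22.485): [(0, 22.4711) (0, 13.8718) (12.4318, 2.1652) (24, 20.7696) (24, 22.5117)]  |A|=307.453
6. ⊥bis P2·P5 via (9.52,18.325): [(0, 19.9251) (0, 13.8718) (12.4318, 2.1652) (21.2537, 16.3528)]  |A|=204.154
7. ⊥bis P2·P6 via (5.805,9.895): [(2.8303, 19.4494) (6.4611, 7.7875) (12.4318, 2.1652) (21.2537, 16.3528)]  |A|=168.9583
8. ⊥bis P2·P7 via (13.965,15.05): [(11.7384, 17.9521) (2.8303, 19.4494) (6.4611, 7.7875) (12.4318, 2.1652) (17.5434, 10.3859)]  |A|=137.6029
9. ⊥bis P2·P8 via (9.465,15.315): [(14.8568, 13.8876) (3.6372, 16.8578) (6.4611, 7.7875) (12.4318, 2.1652) (17.5434, 10.3859)]  |A|=108.4939
10. ⊥bis P2·P9 via (6.08,6.43): [(14.8568, 13.8876) (3.6372, 16.8578) (6.4611, 7.7875) (10.0515, 4.4066) (12.9176, 2.9464) (17.5434, 10.3859)]  |A|=107.0197
11. canonical 6-gon: [(14.8568, 13.8876) (3.6372, 16.8578) (6.4611, 7.7875) (10.0515, 4.4066) (12.9176, 2.9464) (17.5434, 10.3859)]
12. shoelace: 107.0197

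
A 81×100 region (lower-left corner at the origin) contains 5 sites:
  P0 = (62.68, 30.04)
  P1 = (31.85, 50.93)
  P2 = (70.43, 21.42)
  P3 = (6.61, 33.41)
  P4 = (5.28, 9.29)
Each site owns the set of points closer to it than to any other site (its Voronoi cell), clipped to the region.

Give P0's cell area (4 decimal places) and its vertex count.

Area of P0's cell: 1713.0039 (5 vertices)

1. box [0,81]×[0,100]: [(0, 0) (81, 0) (81, 100) (0, 100)]
2. ⊥bis P0·P1 via (47.265,40.485): [(19.8329, 0) (81, 0) (81, 90.272)]  |A|=2760.8377
3. ⊥bis P0·P2 via (66.555,25.73): [(19.8329, 0) (37.9366, 0) (81, 38.7171) (81, 90.272)]  |A|=1927.1928
4. ⊥bis P0·P3 via (34.645,31.725): [(33.9944, 20.8999) (32.7382, 0) (37.9366, 0) (81, 38.7171) (81, 90.272)]  |A|=1792.3331
5. ⊥bis P0·P4 via (33.98,19.665): [(33.9944, 20.8999) (33.9287, 19.807) (40.3156, 2.1389) (81, 38.7171) (81, 90.272)]  |A|=1713.0039
6. canonical 5-gon: [(33.9944, 20.8999) (33.9287, 19.807) (40.3156, 2.1389) (81, 38.7171) (81, 90.272)]
7. shoelace: 1713.0039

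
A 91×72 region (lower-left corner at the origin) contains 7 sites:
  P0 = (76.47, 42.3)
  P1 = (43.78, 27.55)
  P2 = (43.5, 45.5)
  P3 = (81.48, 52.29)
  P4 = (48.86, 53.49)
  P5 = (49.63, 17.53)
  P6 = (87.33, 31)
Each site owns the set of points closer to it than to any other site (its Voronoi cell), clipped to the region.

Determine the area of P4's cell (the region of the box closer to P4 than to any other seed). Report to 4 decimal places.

1. box [0,91]×[0,72]: [(0, 0) (91, 0) (91, 72) (0, 72)]
2. ⊥bis P4·P0 via (62.665,47.895): [(0, 0) (43.2537, 0) (72.4345, 72) (0, 72)]  |A|=4164.7752
3. ⊥bis P4·P1 via (46.32,40.52): [(0, 49.5911) (58.6939, 38.0967) (72.4345, 72) (0, 72)]  |A|=1885.5135
4. ⊥bis P4·P2 via (46.18,49.495): [(59.6509, 40.4582) (72.4345, 72) (12.6324, 72)]  |A|=943.1327
5. ⊥bis P4·P3 via (65.17,52.89): [(59.6509, 40.4582) (65.218, 54.1942) (65.873, 72) (12.6324, 72)]  |A|=884.7165
6. ⊥bis P4·P5 via (49.245,35.51): [(59.6509, 40.4582) (65.218, 54.1942) (65.873, 72) (12.6324, 72)]  |A|=884.7165
7. ⊥bis P4·P6 via (68.095,42.245): [(59.6509, 40.4582) (65.218, 54.1942) (65.873, 72) (12.6324, 72)]  |A|=884.7165
8. canonical 4-gon: [(59.6509, 40.4582) (65.218, 54.1942) (65.873, 72) (12.6324, 72)]
9. shoelace: 884.7165

Area of P4's cell: 884.7165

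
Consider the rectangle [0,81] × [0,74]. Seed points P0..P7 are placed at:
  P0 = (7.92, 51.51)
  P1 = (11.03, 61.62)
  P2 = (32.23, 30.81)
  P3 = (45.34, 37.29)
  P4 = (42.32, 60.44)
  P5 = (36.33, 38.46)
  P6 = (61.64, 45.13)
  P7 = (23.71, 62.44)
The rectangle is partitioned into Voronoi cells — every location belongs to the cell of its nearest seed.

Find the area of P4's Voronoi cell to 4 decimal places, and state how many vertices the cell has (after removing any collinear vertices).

Area of P4's cell: 634.6067 (5 vertices)

1. box [0,81]×[0,74]: [(0, 0) (81, 0) (81, 74) (0, 74)]
2. ⊥bis P4·P0 via (25.12,55.975): [(39.6507, 0) (81, 0) (81, 74) (20.4408, 74)]  |A|=3770.6125
3. ⊥bis P4·P1 via (26.675,61.03): [(26.3113, 51.3859) (39.6507, 0) (81, 0) (81, 74) (27.1641, 74)]  |A|=3694.5919
4. ⊥bis P4·P2 via (37.275,45.625): [(26.3113, 51.3859) (26.8886, 49.1619) (81, 30.7352) (81, 74) (27.1641, 74)]  |A|=1846.6258
5. ⊥bis P4·P3 via (43.83,48.865): [(26.3113, 51.3859) (26.8886, 49.1619) (32.2114, 47.3493) (81, 53.714) (81, 74) (27.1641, 74)]  |A|=1286.0749
6. ⊥bis P4·P5 via (39.325,49.45): [(26.3714, 52.9801) (42.2351, 48.6569) (81, 53.714) (81, 74) (27.1641, 74)]  |A|=1243.816
7. ⊥bis P4·P6 via (51.98,52.785): [(26.3714, 52.9801) (42.2351, 48.6569) (49.4551, 49.5988) (68.7917, 74) (27.1641, 74)]  |A|=774.907
8. ⊥bis P4·P7 via (33.015,61.44): [(31.9427, 51.4618) (42.2351, 48.6569) (49.4551, 49.5988) (68.7917, 74) (34.3648, 74)]  |A|=634.6067
9. canonical 5-gon: [(31.9427, 51.4618) (42.2351, 48.6569) (49.4551, 49.5988) (68.7917, 74) (34.3648, 74)]
10. shoelace: 634.6067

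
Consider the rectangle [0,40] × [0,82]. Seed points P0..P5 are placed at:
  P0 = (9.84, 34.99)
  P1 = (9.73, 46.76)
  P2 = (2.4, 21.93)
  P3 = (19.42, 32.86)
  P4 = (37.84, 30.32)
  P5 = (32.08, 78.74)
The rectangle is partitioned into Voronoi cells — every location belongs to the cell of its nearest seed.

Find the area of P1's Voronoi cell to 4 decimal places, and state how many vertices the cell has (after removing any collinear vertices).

Area of P1's cell: 722.8737 (5 vertices)

1. box [0,40]×[0,82]: [(0, 0) (40, 0) (40, 82) (0, 82)]
2. ⊥bis P1·P0 via (9.785,40.875): [(0, 40.7836) (40, 41.1574) (40, 82) (0, 82)]  |A|=1641.1813
3. ⊥bis P1·P2 via (6.065,34.345): [(0, 40.7836) (40, 41.1574) (40, 82) (0, 82)]  |A|=1641.1813
4. ⊥bis P1·P3 via (14.575,39.81): [(0, 40.7836) (16.1886, 40.9348) (40, 57.5343) (40, 82) (0, 82)]  |A|=1446.2019
5. ⊥bis P1·P4 via (23.785,38.54): [(0, 40.7836) (16.1886, 40.9348) (31.3788, 51.5243) (40, 66.2653) (40, 82) (0, 82)]  |A|=1408.5663
6. ⊥bis P1·P5 via (20.905,62.75): [(0, 77.36) (0, 40.7836) (16.1886, 40.9348) (31.3788, 51.5243) (33.0003, 54.2969)]  |A|=722.8737
7. canonical 5-gon: [(0, 77.36) (0, 40.7836) (16.1886, 40.9348) (31.3788, 51.5243) (33.0003, 54.2969)]
8. shoelace: 722.8737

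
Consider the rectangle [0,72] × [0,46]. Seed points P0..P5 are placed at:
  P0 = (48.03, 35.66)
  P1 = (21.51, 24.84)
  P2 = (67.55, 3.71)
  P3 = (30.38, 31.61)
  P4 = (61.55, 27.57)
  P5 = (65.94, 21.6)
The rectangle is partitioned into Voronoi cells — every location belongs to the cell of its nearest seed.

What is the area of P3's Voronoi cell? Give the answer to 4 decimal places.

1. box [0,72]×[0,46]: [(0, 0) (72, 0) (72, 46) (0, 46)]
2. ⊥bis P3·P0 via (39.205,33.635): [(0, 0) (46.9229, 0) (36.3677, 46) (0, 46)]  |A|=1915.685
3. ⊥bis P3·P1 via (25.945,28.225): [(46.6802, 1.0579) (36.3677, 46) (12.3783, 46)]  |A|=539.0673
4. ⊥bis P3·P2 via (48.965,17.66): [(41.5493, 7.7804) (44.2975, 11.4417) (36.3677, 46) (12.3783, 46)]  |A|=520.437
5. ⊥bis P3·P4 via (45.965,29.59): [(41.5493, 7.7804) (43.4698, 10.339) (43.8599, 13.3487) (36.3677, 46) (12.3783, 46)]  |A|=519.4065
6. ⊥bis P3·P5 via (48.16,26.605): [(41.5493, 7.7804) (43.4698, 10.339) (43.8599, 13.3487) (36.3677, 46) (12.3783, 46)]  |A|=519.4065
7. canonical 5-gon: [(41.5493, 7.7804) (43.4698, 10.339) (43.8599, 13.3487) (36.3677, 46) (12.3783, 46)]
8. shoelace: 519.4065

Area of P3's cell: 519.4065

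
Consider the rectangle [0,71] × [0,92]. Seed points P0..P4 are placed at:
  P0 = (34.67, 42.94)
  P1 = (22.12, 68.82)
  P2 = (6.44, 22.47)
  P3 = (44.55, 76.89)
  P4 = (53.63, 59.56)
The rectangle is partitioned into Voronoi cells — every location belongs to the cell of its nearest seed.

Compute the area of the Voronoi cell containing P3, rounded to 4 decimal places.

1. box [0,71]×[0,92]: [(0, 0) (71, 0) (71, 92) (0, 92)]
2. ⊥bis P3·P0 via (39.61,59.915): [(0, 71.4422) (71, 50.78) (71, 92) (0, 92)]  |A|=2193.1136
3. ⊥bis P3·P1 via (33.335,72.855): [(37.8012, 60.4414) (71, 50.78) (71, 92) (26.4469, 92)]  |A|=1387.2436
4. ⊥bis P3·P2 via (25.495,49.68): [(37.8012, 60.4414) (71, 50.78) (71, 92) (26.4469, 92)]  |A|=1387.2436
5. ⊥bis P3·P4 via (49.09,68.225): [(37.2355, 62.0139) (71, 79.7047) (71, 92) (26.4469, 92)]  |A|=875.5605
6. canonical 4-gon: [(37.2355, 62.0139) (71, 79.7047) (71, 92) (26.4469, 92)]
7. shoelace: 875.5605

Area of P3's cell: 875.5605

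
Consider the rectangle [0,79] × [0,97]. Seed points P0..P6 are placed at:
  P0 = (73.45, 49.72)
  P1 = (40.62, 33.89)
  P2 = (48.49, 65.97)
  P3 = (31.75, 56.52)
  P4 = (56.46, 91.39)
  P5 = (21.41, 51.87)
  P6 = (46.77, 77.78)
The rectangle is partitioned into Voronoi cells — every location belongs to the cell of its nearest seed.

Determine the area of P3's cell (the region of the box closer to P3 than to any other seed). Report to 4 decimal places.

1. box [0,79]×[0,97]: [(0, 0) (79, 0) (79, 97) (0, 97)]
2. ⊥bis P3·P0 via (52.6,53.12): [(0, 0) (43.9377, 0) (59.7555, 97) (0, 97)]  |A|=5029.122
3. ⊥bis P3·P1 via (36.185,45.205): [(0, 31.022) (52.342, 51.5379) (59.7555, 97) (0, 97)]  |A|=3085.0162
4. ⊥bis P3·P2 via (40.12,61.245): [(0, 31.022) (46.8214, 49.374) (19.9357, 97) (0, 97)]  |A|=2019.3191
5. ⊥bis P3·P4 via (44.105,73.955): [(0, 31.022) (46.8214, 49.374) (25.5039, 87.1363) (11.5846, 97) (0, 97)]  |A|=1978.1327
6. ⊥bis P3·P5 via (26.58,54.195): [(31.4564, 43.3516) (46.8214, 49.374) (25.5039, 87.1363) (11.5846, 97) (7.3302, 97)]  |A|=743.7921
7. ⊥bis P3·P6 via (39.26,67.15): [(12.1364, 86.3126) (31.4564, 43.3516) (46.8214, 49.374) (35.1456, 70.0568)]  |A|=531.2715
8. canonical 4-gon: [(12.1364, 86.3126) (31.4564, 43.3516) (46.8214, 49.374) (35.1456, 70.0568)]
9. shoelace: 531.2715

Area of P3's cell: 531.2715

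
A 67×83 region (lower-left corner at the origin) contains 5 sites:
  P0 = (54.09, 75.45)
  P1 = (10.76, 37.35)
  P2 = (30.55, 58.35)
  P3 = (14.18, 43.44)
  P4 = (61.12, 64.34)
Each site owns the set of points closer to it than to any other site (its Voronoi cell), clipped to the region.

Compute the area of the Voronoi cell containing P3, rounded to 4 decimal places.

Area of P3's cell: 733.5982

1. box [0,67]×[0,83]: [(0, 0) (67, 0) (67, 83) (0, 83)]
2. ⊥bis P3·P0 via (34.135,59.445): [(0, 0) (67, 0) (67, 18.469) (15.2426, 83) (0, 83)]  |A|=3891.0214
3. ⊥bis P3·P1 via (12.47,40.395): [(0, 47.3979) (67, 9.7722) (67, 18.469) (15.2426, 83) (0, 83)]  |A|=1975.8231
4. ⊥bis P3·P2 via (22.365,50.895): [(0, 75.45) (0, 47.3979) (52.3025, 18.026)]  |A|=733.5982
5. ⊥bis P3·P4 via (37.65,53.89): [(0, 75.45) (0, 47.3979) (52.3025, 18.026)]  |A|=733.5982
6. canonical 3-gon: [(0, 75.45) (0, 47.3979) (52.3025, 18.026)]
7. shoelace: 733.5982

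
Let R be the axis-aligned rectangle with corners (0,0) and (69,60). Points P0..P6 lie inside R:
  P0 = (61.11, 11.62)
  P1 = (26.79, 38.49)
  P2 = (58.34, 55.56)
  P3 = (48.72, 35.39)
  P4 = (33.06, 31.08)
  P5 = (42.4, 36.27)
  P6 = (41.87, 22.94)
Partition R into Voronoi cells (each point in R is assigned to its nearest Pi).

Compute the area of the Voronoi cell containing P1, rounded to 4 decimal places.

Area of P1's cell: 1274.4278

1. box [0,69]×[0,60]: [(0, 0) (69, 0) (69, 60) (0, 60)]
2. ⊥bis P1·P0 via (43.95,25.055): [(0, 0) (24.3338, 0) (69, 57.0504) (69, 60) (0, 60)]  |A|=2865.8882
3. ⊥bis P1·P2 via (42.565,47.025): [(0, 0) (24.3338, 0) (50.1602, 32.987) (35.5449, 60) (0, 60)]  |A|=2386.2426
4. ⊥bis P1·P3 via (37.755,36.94): [(0, 0) (24.3338, 0) (34.3398, 12.7803) (39.8817, 51.9845) (35.5449, 60) (0, 60)]  |A|=2132.1213
5. ⊥bis P1·P4 via (29.925,34.785): [(0, 9.4638) (38.4728, 42.0177) (39.8817, 51.9845) (35.5449, 60) (0, 60)]  |A|=1318.9805
6. ⊥bis P1·P5 via (34.595,37.38): [(0, 9.4638) (34.8143, 38.9221) (37.3401, 56.6821) (35.5449, 60) (0, 60)]  |A|=1274.4278
7. ⊥bis P1·P6 via (34.33,30.715): [(0, 9.4638) (34.8143, 38.9221) (37.3401, 56.6821) (35.5449, 60) (0, 60)]  |A|=1274.4278
8. canonical 5-gon: [(0, 9.4638) (34.8143, 38.9221) (37.3401, 56.6821) (35.5449, 60) (0, 60)]
9. shoelace: 1274.4278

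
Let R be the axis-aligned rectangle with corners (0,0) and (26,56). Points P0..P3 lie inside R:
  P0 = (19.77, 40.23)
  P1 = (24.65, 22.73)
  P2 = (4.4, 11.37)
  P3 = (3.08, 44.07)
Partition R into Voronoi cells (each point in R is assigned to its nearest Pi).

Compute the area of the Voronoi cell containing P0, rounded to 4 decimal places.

Area of P0's cell: 372.4378

1. box [0,26]×[0,56]: [(0, 0) (26, 0) (26, 56) (0, 56)]
2. ⊥bis P0·P1 via (22.21,31.48): [(0, 25.2866) (26, 32.5369) (26, 56) (0, 56)]  |A|=704.2951
3. ⊥bis P0·P2 via (12.085,25.8): [(0, 32.2361) (8.5646, 27.6749) (26, 32.5369) (26, 56) (0, 56)]  |A|=674.5352
4. ⊥bis P0·P3 via (11.425,42.15): [(8.1459, 27.8979) (8.5646, 27.6749) (26, 32.5369) (26, 56) (14.6116, 56)]  |A|=372.4378
5. canonical 5-gon: [(8.1459, 27.8979) (8.5646, 27.6749) (26, 32.5369) (26, 56) (14.6116, 56)]
6. shoelace: 372.4378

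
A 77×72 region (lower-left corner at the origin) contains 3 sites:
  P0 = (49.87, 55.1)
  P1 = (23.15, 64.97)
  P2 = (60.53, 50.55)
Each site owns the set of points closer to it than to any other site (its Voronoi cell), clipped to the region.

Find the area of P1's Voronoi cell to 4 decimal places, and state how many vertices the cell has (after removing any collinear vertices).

Area of P1's cell: 1989.4897 (4 vertices)

1. box [0,77]×[0,72]: [(0, 0) (77, 0) (77, 72) (0, 72)]
2. ⊥bis P1·P0 via (36.51,60.035): [(0, 0) (14.3339, 0) (40.9297, 72) (0, 72)]  |A|=1989.4897
3. ⊥bis P1·P2 via (41.84,57.76): [(0, 0) (14.3339, 0) (40.9297, 72) (0, 72)]  |A|=1989.4897
4. canonical 4-gon: [(0, 0) (14.3339, 0) (40.9297, 72) (0, 72)]
5. shoelace: 1989.4897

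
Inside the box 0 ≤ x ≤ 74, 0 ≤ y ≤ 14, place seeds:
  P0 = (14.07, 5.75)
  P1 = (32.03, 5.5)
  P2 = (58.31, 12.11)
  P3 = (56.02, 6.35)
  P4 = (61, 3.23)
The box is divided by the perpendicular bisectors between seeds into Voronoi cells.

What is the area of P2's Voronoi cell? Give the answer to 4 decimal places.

Area of P2's cell: 101.1286

1. box [0,74]×[0,14]: [(0, 0) (74, 0) (74, 14) (0, 14)]
2. ⊥bis P2·P0 via (36.19,8.93): [(37.4738, 0) (74, 0) (74, 14) (35.4611, 14)]  |A|=525.4556
3. ⊥bis P2·P1 via (45.17,8.805): [(47.3847, 0) (74, 0) (74, 14) (43.8633, 14)]  |A|=397.264
4. ⊥bis P2·P3 via (57.165,9.23): [(74, 2.5369) (74, 14) (45.1671, 14)]  |A|=165.257
5. ⊥bis P2·P4 via (59.655,7.67): [(60.4688, 7.9165) (74, 12.0155) (74, 14) (45.1671, 14)]  |A|=101.1286
6. canonical 4-gon: [(60.4688, 7.9165) (74, 12.0155) (74, 14) (45.1671, 14)]
7. shoelace: 101.1286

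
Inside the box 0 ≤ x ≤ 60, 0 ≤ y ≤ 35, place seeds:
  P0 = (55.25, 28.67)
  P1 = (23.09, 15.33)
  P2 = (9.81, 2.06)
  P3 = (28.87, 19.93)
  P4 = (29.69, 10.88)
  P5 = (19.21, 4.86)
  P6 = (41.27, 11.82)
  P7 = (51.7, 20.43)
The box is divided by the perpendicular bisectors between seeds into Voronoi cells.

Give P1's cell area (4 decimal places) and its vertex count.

Area of P1's cell: 407.0655 (6 vertices)

1. box [0,60]×[0,35]: [(0, 0) (60, 0) (60, 35) (0, 35)]
2. ⊥bis P1·P0 via (39.17,22): [(0, 0) (48.2956, 0) (33.7776, 35) (0, 35)]  |A|=1436.2812
3. ⊥bis P1·P2 via (16.45,8.695): [(0, 25.1574) (25.1385, 0) (48.2956, 0) (33.7776, 35) (0, 35)]  |A|=1120.0721
4. ⊥bis P1·P3 via (25.98,17.63): [(0, 25.1574) (25.1385, 0) (40.0108, 0) (12.1561, 35) (0, 35)]  |A|=596.7121
5. ⊥bis P1·P4 via (26.39,13.105): [(0, 25.1574) (20.6098, 4.5321) (27.8536, 15.2758) (12.1561, 35) (0, 35)]  |A|=442.3768
6. ⊥bis P1·P5 via (21.15,10.095): [(0, 25.1574) (11.4645, 13.6843) (23.7187, 9.1431) (27.8536, 15.2758) (12.1561, 35) (0, 35)]  |A|=407.0655
7. ⊥bis P1·P6 via (32.18,13.575): [(0, 25.1574) (11.4645, 13.6843) (23.7187, 9.1431) (27.8536, 15.2758) (12.1561, 35) (0, 35)]  |A|=407.0655
8. ⊥bis P1·P7 via (37.395,17.88): [(0, 25.1574) (11.4645, 13.6843) (23.7187, 9.1431) (27.8536, 15.2758) (12.1561, 35) (0, 35)]  |A|=407.0655
9. canonical 6-gon: [(0, 25.1574) (11.4645, 13.6843) (23.7187, 9.1431) (27.8536, 15.2758) (12.1561, 35) (0, 35)]
10. shoelace: 407.0655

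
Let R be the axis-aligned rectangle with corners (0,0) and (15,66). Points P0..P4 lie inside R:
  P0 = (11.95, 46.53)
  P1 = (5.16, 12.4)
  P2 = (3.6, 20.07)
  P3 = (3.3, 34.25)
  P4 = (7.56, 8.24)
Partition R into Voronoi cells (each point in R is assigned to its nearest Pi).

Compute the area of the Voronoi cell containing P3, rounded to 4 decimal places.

Area of P3's cell: 198.4855

1. box [0,15]×[0,66]: [(0, 0) (15, 0) (15, 66) (0, 66)]
2. ⊥bis P3·P0 via (7.625,40.39): [(0, 45.761) (0, 0) (15, 0) (15, 35.1951)]  |A|=607.1707
3. ⊥bis P3·P1 via (4.23,23.325): [(0, 45.761) (0, 22.9649) (15, 24.2418) (15, 35.1951)]  |A|=253.1203
4. ⊥bis P3·P2 via (3.45,27.16): [(0, 45.761) (0, 27.087) (15, 27.4044) (15, 35.1951)]  |A|=198.4855
5. ⊥bis P3·P4 via (5.43,21.245): [(0, 45.761) (0, 27.087) (15, 27.4044) (15, 35.1951)]  |A|=198.4855
6. canonical 4-gon: [(0, 45.761) (0, 27.087) (15, 27.4044) (15, 35.1951)]
7. shoelace: 198.4855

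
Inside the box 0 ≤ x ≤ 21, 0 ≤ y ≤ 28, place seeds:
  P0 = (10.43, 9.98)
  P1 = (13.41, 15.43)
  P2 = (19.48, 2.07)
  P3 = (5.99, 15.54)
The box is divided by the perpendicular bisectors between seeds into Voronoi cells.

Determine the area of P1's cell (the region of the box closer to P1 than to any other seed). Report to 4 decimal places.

Area of P1's cell: 188.1477

1. box [0,21]×[0,28]: [(0, 0) (21, 0) (21, 28) (0, 28)]
2. ⊥bis P1·P0 via (11.92,12.705): [(0, 19.2227) (21, 7.7402) (21, 28) (0, 28)]  |A|=304.8898
3. ⊥bis P1·P2 via (16.445,8.75): [(0, 19.2227) (17.9241, 9.422) (21, 10.8195) (21, 28) (0, 28)]  |A|=300.1538
4. ⊥bis P1·P3 via (9.7,15.485): [(9.677, 13.9315) (17.9241, 9.422) (21, 10.8195) (21, 28) (9.8855, 28)]  |A|=188.1477
5. canonical 5-gon: [(9.677, 13.9315) (17.9241, 9.422) (21, 10.8195) (21, 28) (9.8855, 28)]
6. shoelace: 188.1477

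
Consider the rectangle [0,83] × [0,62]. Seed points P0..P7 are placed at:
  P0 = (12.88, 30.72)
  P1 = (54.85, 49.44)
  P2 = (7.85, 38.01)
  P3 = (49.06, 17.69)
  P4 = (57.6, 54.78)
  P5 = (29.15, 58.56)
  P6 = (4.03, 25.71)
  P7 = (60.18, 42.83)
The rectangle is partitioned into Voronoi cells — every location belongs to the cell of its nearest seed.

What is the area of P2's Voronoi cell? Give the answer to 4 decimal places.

Area of P2's cell: 433.6677

1. box [0,83]×[0,62]: [(0, 0) (83, 0) (83, 62) (0, 62)]
2. ⊥bis P2·P0 via (10.365,34.365): [(0, 27.2133) (50.4165, 62) (0, 62)]  |A|=876.9124
3. ⊥bis P2·P1 via (31.35,43.725): [(0, 27.2133) (30.2839, 48.1088) (26.9057, 62) (0, 62)]  |A|=713.6151
4. ⊥bis P2·P3 via (28.455,27.85): [(0, 27.2133) (30.2839, 48.1088) (26.9057, 62) (0, 62)]  |A|=713.6151
5. ⊥bis P2·P4 via (32.725,46.395): [(0, 27.2133) (30.2839, 48.1088) (26.9057, 62) (0, 62)]  |A|=713.6151
6. ⊥bis P2·P5 via (18.5,48.285): [(0, 27.2133) (23.3115, 43.2979) (5.2679, 62) (0, 62)]  |A|=454.7257
7. ⊥bis P2·P6 via (5.94,31.86): [(0, 33.7048) (6.4879, 31.6898) (23.3115, 43.2979) (5.2679, 62) (0, 62)]  |A|=433.6677
8. ⊥bis P2·P7 via (34.015,40.42): [(0, 33.7048) (6.4879, 31.6898) (23.3115, 43.2979) (5.2679, 62) (0, 62)]  |A|=433.6677
9. canonical 5-gon: [(0, 33.7048) (6.4879, 31.6898) (23.3115, 43.2979) (5.2679, 62) (0, 62)]
10. shoelace: 433.6677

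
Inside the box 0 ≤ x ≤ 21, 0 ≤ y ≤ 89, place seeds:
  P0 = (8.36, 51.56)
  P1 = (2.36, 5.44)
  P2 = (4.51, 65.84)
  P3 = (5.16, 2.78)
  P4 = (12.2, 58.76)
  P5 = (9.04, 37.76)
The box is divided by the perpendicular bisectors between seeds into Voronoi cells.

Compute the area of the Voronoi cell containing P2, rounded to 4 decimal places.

Area of P2's cell: 503.2093

1. box [0,21]×[0,89]: [(0, 0) (21, 0) (21, 89) (0, 89)]
2. ⊥bis P2·P0 via (6.435,58.7): [(0, 56.9651) (21, 62.6268) (21, 89) (0, 89)]  |A|=613.2849
3. ⊥bis P2·P1 via (3.435,35.64): [(0, 56.9651) (21, 62.6268) (21, 89) (0, 89)]  |A|=613.2849
4. ⊥bis P2·P3 via (4.835,34.31): [(0, 56.9651) (21, 62.6268) (21, 89) (0, 89)]  |A|=613.2849
5. ⊥bis P2·P4 via (8.355,62.3): [(0, 56.9651) (4.5802, 58.1999) (21, 76.0345) (21, 89) (0, 89)]  |A|=503.2093
6. ⊥bis P2·P5 via (6.775,51.8): [(0, 56.9651) (4.5802, 58.1999) (21, 76.0345) (21, 89) (0, 89)]  |A|=503.2093
7. canonical 5-gon: [(0, 56.9651) (4.5802, 58.1999) (21, 76.0345) (21, 89) (0, 89)]
8. shoelace: 503.2093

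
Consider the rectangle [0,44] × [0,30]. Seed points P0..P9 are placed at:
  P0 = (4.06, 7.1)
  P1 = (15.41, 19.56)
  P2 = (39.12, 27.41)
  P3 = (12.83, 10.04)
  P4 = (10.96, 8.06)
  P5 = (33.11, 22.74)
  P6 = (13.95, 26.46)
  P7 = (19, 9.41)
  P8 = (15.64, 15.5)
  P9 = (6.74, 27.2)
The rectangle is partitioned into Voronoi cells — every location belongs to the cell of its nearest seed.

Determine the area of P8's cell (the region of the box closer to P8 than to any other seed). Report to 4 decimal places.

Area of P8's cell: 60.9012

1. box [0,44]×[0,30]: [(0, 0) (44, 0) (44, 30) (0, 30)]
2. ⊥bis P8·P0 via (9.85,11.3): [(0, 24.8789) (18.0469, 0) (44, 0) (44, 30) (0, 30)]  |A|=1095.5063
3. ⊥bis P8·P1 via (15.525,17.53): [(5.7332, 16.9753) (18.0469, 0) (44, 0) (44, 19.1431)]  |A|=586.5536
4. ⊥bis P8·P2 via (27.38,21.455): [(28.9842, 18.2925) (5.7332, 16.9753) (18.0469, 0) (38.2628, 0)]  |A|=390.3553
5. ⊥bis P8·P3 via (14.235,12.77): [(37.9855, 0.5468) (28.9842, 18.2925) (6.0311, 16.9922)]  |A|=209.5116
6. ⊥bis P8·P4 via (13.3,11.78): [(37.9855, 0.5468) (28.9842, 18.2925) (6.0311, 16.9922)]  |A|=209.5116
7. ⊥bis P8·P5 via (24.375,19.12): [(30.4691, 4.4151) (24.8158, 18.0563) (6.0311, 16.9922)]  |A|=131.1314
8. ⊥bis P8·P6 via (14.795,20.98): [(30.4691, 4.4151) (24.8158, 18.0563) (6.0311, 16.9922)]  |A|=131.1314
9. ⊥bis P8·P7 via (17.32,12.455): [(16.1265, 11.7965) (25.3102, 16.8634) (24.8158, 18.0563) (6.0311, 16.9922)]  |A|=60.9012
10. ⊥bis P8·P9 via (11.19,21.35): [(16.1265, 11.7965) (25.3102, 16.8634) (24.8158, 18.0563) (6.0311, 16.9922)]  |A|=60.9012
11. canonical 4-gon: [(16.1265, 11.7965) (25.3102, 16.8634) (24.8158, 18.0563) (6.0311, 16.9922)]
12. shoelace: 60.9012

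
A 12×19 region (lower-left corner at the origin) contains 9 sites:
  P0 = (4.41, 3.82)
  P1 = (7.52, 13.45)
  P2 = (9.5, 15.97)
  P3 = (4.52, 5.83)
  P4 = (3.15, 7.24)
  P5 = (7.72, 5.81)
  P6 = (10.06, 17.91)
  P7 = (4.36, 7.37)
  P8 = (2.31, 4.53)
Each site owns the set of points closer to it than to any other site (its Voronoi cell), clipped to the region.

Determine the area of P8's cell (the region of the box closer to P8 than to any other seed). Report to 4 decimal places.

1. box [0,12]×[0,19]: [(0, 0) (12, 0) (12, 19) (0, 19)]
2. ⊥bis P8·P0 via (3.36,4.175): [(0, 0) (1.9485, 0) (8.3723, 19) (0, 19)]  |A|=98.0468
3. ⊥bis P8·P1 via (4.915,8.99): [(0, 11.8608) (0, 0) (1.9485, 0) (4.9759, 8.9544)]  |A|=38.2326
4. ⊥bis P8·P2 via (5.905,10.25): [(0, 11.8608) (0, 0) (1.9485, 0) (4.9759, 8.9544)]  |A|=38.2326
5. ⊥bis P8·P3 via (3.415,5.18): [(0, 10.9855) (0, 0) (1.9485, 0) (3.5958, 4.8726)]  |A|=24.4981
6. ⊥bis P8·P4 via (2.73,5.885): [(3.0606, 5.7825) (0, 6.7312) (0, 0) (1.9485, 0) (3.5958, 4.8726)]  |A|=17.9878
7. ⊥bis P8·P5 via (5.015,5.17): [(3.0606, 5.7825) (0, 6.7312) (0, 0) (1.9485, 0) (3.5958, 4.8726)]  |A|=17.9878
8. ⊥bis P8·P6 via (6.185,11.22): [(3.0606, 5.7825) (0, 6.7312) (0, 0) (1.9485, 0) (3.5958, 4.8726)]  |A|=17.9878
9. ⊥bis P8·P7 via (3.335,5.95): [(3.0606, 5.7825) (0, 6.7312) (0, 0) (1.9485, 0) (3.5958, 4.8726)]  |A|=17.9878
10. canonical 5-gon: [(3.0606, 5.7825) (0, 6.7312) (0, 0) (1.9485, 0) (3.5958, 4.8726)]
11. shoelace: 17.9878

Area of P8's cell: 17.9878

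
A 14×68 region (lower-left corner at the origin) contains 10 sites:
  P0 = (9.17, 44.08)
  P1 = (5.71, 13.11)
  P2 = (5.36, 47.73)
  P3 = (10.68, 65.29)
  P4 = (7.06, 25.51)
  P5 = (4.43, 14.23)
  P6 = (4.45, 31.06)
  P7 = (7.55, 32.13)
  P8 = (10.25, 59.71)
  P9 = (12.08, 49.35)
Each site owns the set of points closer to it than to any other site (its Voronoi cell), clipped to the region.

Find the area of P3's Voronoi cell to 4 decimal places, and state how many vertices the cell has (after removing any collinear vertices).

Area of P3's cell: 73.2618 (4 vertices)

1. box [0,14]×[0,68]: [(0, 0) (14, 0) (14, 68) (0, 68)]
2. ⊥bis P3·P0 via (9.925,54.685): [(0, 55.3916) (14, 54.3949) (14, 68) (0, 68)]  |A|=183.4947
3. ⊥bis P3·P1 via (8.195,39.2): [(0, 55.3916) (14, 54.3949) (14, 68) (0, 68)]  |A|=183.4947
4. ⊥bis P3·P2 via (8.02,56.51): [(0, 58.9397) (14, 54.6983) (14, 68) (0, 68)]  |A|=156.5337
5. ⊥bis P3·P4 via (8.87,45.4): [(0, 58.9397) (14, 54.6983) (14, 68) (0, 68)]  |A|=156.5337
6. ⊥bis P3·P5 via (7.555,39.76): [(0, 58.9397) (14, 54.6983) (14, 68) (0, 68)]  |A|=156.5337
7. ⊥bis P3·P6 via (7.565,48.175): [(0, 58.9397) (14, 54.6983) (14, 68) (0, 68)]  |A|=156.5337
8. ⊥bis P3·P7 via (9.115,48.71): [(0, 58.9397) (14, 54.6983) (14, 68) (0, 68)]  |A|=156.5337
9. ⊥bis P3·P8 via (10.465,62.5): [(0, 63.3064) (14, 62.2276) (14, 68) (0, 68)]  |A|=73.2618
10. ⊥bis P3·P9 via (11.38,57.32): [(0, 63.3064) (14, 62.2276) (14, 68) (0, 68)]  |A|=73.2618
11. canonical 4-gon: [(0, 63.3064) (14, 62.2276) (14, 68) (0, 68)]
12. shoelace: 73.2618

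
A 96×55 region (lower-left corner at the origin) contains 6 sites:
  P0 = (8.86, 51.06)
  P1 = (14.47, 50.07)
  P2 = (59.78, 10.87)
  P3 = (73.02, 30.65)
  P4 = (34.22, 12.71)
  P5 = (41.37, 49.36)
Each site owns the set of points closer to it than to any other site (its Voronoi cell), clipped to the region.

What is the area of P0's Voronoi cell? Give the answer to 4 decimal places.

1. box [0,96]×[0,55]: [(0, 0) (96, 0) (96, 55) (0, 55)]
2. ⊥bis P0·P1 via (11.665,50.565): [(0, 0) (2.7418, 0) (12.4476, 55) (0, 55)]  |A|=417.7088
3. ⊥bis P0·P2 via (34.32,30.965): [(0, 0) (2.7418, 0) (12.4476, 55) (0, 55)]  |A|=417.7088
4. ⊥bis P0·P3 via (40.94,40.855): [(0, 0) (2.7418, 0) (12.4476, 55) (0, 55)]  |A|=417.7088
5. ⊥bis P0·P4 via (21.54,31.885): [(0, 17.6411) (6.6284, 22.0243) (12.4476, 55) (0, 55)]  |A|=329.05
6. ⊥bis P0·P5 via (25.115,50.21): [(0, 17.6411) (6.6284, 22.0243) (12.4476, 55) (0, 55)]  |A|=329.05
7. canonical 4-gon: [(0, 17.6411) (6.6284, 22.0243) (12.4476, 55) (0, 55)]
8. shoelace: 329.05

Area of P0's cell: 329.0500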